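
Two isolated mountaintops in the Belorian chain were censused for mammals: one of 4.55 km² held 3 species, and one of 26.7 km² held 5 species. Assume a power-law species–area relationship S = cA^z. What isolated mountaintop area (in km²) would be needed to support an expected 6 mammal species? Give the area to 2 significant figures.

50 km²

z = ln(5/3) / ln(26.7/4.55) = 0.5108 / 1.7695 = 0.2887
c = 3 / 4.55^0.2887 = 3 / 1.549 = 1.937
A = (6/1.937)^(1/0.2887) ⇒ ln A = ln(3.097)/0.2887 = 3.9162
A = e^3.9162 ≈ 50.21 km²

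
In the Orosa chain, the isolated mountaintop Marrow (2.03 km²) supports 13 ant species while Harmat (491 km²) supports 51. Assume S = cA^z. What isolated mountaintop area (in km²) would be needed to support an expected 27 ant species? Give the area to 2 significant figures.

38 km²

z = ln(51/13) / ln(491/2.03) = 1.3669 / 5.4884 = 0.2490
c = 13 / 2.03^0.2490 = 13 / 1.193 = 10.9
A = (27/10.9)^(1/0.2490) ⇒ ln A = ln(2.477)/0.2490 = 3.6428
A = e^3.6428 ≈ 38.2 km²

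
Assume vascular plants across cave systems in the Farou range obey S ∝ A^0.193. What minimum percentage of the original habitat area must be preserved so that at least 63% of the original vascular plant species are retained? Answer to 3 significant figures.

Need (A_new/A_old)^0.193 = 0.63, so A_new/A_old = 0.63^(1/0.193) = 0.63^5.181
ln(A_new/A_old) = ln 0.63 / 0.193 = -0.4620 / 0.193 = -2.3940
A_new/A_old = e^-2.3940 ≈ 0.09127

9.13%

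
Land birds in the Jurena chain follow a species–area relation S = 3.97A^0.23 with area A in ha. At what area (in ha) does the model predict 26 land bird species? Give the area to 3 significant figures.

3540 ha

26 = 3.97 × A^0.23  ⇒  A^0.23 = 26/3.97 = 6.549
ln A = ln(6.549) / 0.23 = 1.8793 / 0.23 = 8.1710
A = e^8.1710 ≈ 3537 ha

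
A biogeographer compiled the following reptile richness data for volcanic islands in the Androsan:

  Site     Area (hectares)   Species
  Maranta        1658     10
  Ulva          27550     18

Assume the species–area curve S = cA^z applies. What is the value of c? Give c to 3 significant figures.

2.12

z = ln(S₂/S₁) / ln(A₂/A₁) = ln(18/10) / ln(27550/1658) = 0.5878 / 2.8104 = 0.2091
c = S₁ / A₁^z = 10 / 1658^0.2091 = 10 / 4.714 = 2.121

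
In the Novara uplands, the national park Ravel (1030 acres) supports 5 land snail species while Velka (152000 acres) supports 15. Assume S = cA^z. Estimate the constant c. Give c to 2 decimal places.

1.09

z = ln(S₂/S₁) / ln(A₂/A₁) = ln(15/5) / ln(152000/1030) = 1.0986 / 4.9943 = 0.2200
c = S₁ / A₁^z = 5 / 1030^0.2200 = 5 / 4.6 = 1.087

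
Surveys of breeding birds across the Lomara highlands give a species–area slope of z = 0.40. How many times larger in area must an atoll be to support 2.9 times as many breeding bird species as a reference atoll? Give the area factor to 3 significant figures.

(A₂/A₁)^0.4 = 2.9, so A₂/A₁ = 2.9^(1/0.4) = 2.9^2.5
ln(A₂/A₁) = ln 2.9 / 0.4 = 1.0647 / 0.4 = 2.6618
A₂/A₁ = e^2.6618 ≈ 14.32

14.3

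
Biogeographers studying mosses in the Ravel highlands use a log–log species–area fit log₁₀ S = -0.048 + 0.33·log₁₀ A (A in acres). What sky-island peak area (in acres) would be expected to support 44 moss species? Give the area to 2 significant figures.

130000 acres

44 = 0.8954 × A^0.33  ⇒  A^0.33 = 44/0.8954 = 49.14
ln A = ln(49.14) / 0.33 = 3.8947 / 0.33 = 11.8022
A = e^11.8022 ≈ 133541 acres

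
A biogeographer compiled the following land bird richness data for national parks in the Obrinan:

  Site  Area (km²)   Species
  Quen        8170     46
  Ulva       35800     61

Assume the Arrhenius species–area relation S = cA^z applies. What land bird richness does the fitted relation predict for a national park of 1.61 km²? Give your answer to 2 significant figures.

9.0

z = ln(61/46) / ln(35800/8170) = 0.2822 / 1.4775 = 0.1910
c = 46 / 8170^0.1910 = 46 / 5.589 = 8.231
S₃ = 8.231 × 1.61^0.1910 = 8.231 × 1.095 ≈ 9.015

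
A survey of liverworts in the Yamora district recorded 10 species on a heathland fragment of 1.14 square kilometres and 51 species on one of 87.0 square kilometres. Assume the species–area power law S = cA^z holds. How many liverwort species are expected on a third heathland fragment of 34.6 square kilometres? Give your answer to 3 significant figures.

z = ln(51/10) / ln(87/1.14) = 1.6292 / 4.3349 = 0.3758
c = 10 / 1.14^0.3758 = 10 / 1.05 = 9.519
S₃ = 9.519 × 34.6^0.3758 = 9.519 × 3.788 ≈ 36.06

36.1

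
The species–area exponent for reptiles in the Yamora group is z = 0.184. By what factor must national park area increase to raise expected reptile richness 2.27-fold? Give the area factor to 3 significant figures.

(A₂/A₁)^0.184 = 2.27, so A₂/A₁ = 2.27^(1/0.184) = 2.27^5.435
ln(A₂/A₁) = ln 2.27 / 0.184 = 0.8198 / 0.184 = 4.4553
A₂/A₁ = e^4.4553 ≈ 86.08

86.1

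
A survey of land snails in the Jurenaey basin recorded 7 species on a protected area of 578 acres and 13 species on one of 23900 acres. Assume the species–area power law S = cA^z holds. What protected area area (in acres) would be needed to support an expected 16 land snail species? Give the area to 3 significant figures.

83300 acres

z = ln(13/7) / ln(23900/578) = 0.6190 / 3.7221 = 0.1663
c = 7 / 578^0.1663 = 7 / 2.88 = 2.431
A = (16/2.431)^(1/0.1663) ⇒ ln A = ln(6.582)/0.1663 = 11.3301
A = e^11.3301 ≈ 83291 acres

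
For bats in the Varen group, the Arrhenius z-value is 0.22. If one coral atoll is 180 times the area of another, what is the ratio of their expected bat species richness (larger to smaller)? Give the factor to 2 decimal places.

S₂/S₁ = (A₂/A₁)^z = 180^0.22
ln(S₂/S₁) = 0.22 × ln 180 = 0.22 × 5.1930 = 1.1425
S₂/S₁ = e^1.1425 ≈ 3.134

3.13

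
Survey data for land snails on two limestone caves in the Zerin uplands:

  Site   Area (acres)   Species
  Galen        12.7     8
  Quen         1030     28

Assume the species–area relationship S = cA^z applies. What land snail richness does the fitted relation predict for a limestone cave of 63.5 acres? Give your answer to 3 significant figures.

z = ln(28/8) / ln(1030/12.7) = 1.2528 / 4.3957 = 0.2850
c = 8 / 12.7^0.2850 = 8 / 2.063 = 3.877
S₃ = 3.877 × 63.5^0.2850 = 3.877 × 3.264 ≈ 12.66

12.7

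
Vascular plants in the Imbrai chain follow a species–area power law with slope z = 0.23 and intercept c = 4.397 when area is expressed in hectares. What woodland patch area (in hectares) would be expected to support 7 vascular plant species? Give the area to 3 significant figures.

7.55 hectares

7 = 4.397 × A^0.23  ⇒  A^0.23 = 7/4.397 = 1.592
ln A = ln(1.592) / 0.23 = 0.4650 / 0.23 = 2.0217
A = e^2.0217 ≈ 7.551 hectares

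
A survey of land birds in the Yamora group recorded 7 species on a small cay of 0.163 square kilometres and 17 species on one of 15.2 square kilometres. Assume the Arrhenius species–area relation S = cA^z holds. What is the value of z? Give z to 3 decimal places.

Taking logs: ln S = ln c + z ln A, so z = (ln S₂ − ln S₁)/(ln A₂ − ln A₁).
z = ln(17/7) / ln(15.2/0.163) = ln(2.429) / ln(93.25) = 0.8873 / 4.5353 = 0.1956

0.196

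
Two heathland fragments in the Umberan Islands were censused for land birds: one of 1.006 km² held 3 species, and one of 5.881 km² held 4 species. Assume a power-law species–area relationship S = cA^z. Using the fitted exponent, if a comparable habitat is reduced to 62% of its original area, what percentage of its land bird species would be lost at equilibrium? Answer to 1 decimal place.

7.5%

z = ln(4/3) / ln(5.881/1.006) = 0.2877 / 1.7657 = 0.1629
S_new/S_old = (A_new/A_old)^z = 0.62^0.1629 = exp(0.1629 × -0.4780) = 0.9251
Fraction lost = 1 − 0.9251 = 0.07493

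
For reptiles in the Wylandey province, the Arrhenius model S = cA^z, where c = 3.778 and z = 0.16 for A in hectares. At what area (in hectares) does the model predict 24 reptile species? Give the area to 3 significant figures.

104000 hectares

24 = 3.778 × A^0.16  ⇒  A^0.16 = 24/3.778 = 6.353
ln A = ln(6.353) / 0.16 = 1.8489 / 0.16 = 11.5554
A = e^11.5554 ≈ 104336 hectares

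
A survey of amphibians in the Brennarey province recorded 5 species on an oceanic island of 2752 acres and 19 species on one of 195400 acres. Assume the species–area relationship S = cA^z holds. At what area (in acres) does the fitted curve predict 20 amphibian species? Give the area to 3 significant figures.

z = ln(19/5) / ln(195400/2752) = 1.3350 / 4.2627 = 0.3132
c = 5 / 2752^0.3132 = 5 / 11.95 = 0.4185
A = (20/0.4185)^(1/0.3132) ⇒ ln A = ln(47.78)/0.3132 = 12.3466
A = e^12.3466 ≈ 230173 acres

230000 acres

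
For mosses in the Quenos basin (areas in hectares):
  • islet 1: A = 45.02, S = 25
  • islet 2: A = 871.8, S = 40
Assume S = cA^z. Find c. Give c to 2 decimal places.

z = ln(S₂/S₁) / ln(A₂/A₁) = ln(40/25) / ln(871.8/45.02) = 0.4700 / 2.9635 = 0.1586
c = S₁ / A₁^z = 25 / 45.02^0.1586 = 25 / 1.829 = 13.67

13.67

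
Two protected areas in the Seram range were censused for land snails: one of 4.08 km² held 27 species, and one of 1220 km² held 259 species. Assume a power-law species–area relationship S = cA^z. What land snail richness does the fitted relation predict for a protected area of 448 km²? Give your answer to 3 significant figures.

174

z = ln(259/27) / ln(1220/4.08) = 2.2610 / 5.7005 = 0.3966
c = 27 / 4.08^0.3966 = 27 / 1.747 = 15.46
S₃ = 15.46 × 448^0.3966 = 15.46 × 11.26 ≈ 174.1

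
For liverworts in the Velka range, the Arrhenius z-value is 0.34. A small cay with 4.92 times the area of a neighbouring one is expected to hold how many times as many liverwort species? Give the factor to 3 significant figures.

S₂/S₁ = (A₂/A₁)^z = 4.92^0.34
ln(S₂/S₁) = 0.34 × ln 4.92 = 0.34 × 1.5933 = 0.5417
S₂/S₁ = e^0.5417 ≈ 1.719

1.72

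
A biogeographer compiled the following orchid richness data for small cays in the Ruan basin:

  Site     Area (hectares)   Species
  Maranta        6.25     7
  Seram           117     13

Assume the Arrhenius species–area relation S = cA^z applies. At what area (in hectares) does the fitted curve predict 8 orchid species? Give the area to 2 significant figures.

12 hectares

z = ln(13/7) / ln(117/6.25) = 0.6190 / 2.9296 = 0.2113
c = 7 / 6.25^0.2113 = 7 / 1.473 = 4.753
A = (8/4.753)^(1/0.2113) ⇒ ln A = ln(1.683)/0.2113 = 2.4645
A = e^2.4645 ≈ 11.76 hectares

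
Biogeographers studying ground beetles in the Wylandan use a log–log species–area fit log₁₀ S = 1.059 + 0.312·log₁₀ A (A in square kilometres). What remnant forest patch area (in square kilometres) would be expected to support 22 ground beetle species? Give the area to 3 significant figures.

22 = 11.46 × A^0.312  ⇒  A^0.312 = 22/11.46 = 1.921
ln A = ln(1.921) / 0.312 = 0.6526 / 0.312 = 2.0917
A = e^2.0917 ≈ 8.099 square kilometres

8.10 square kilometres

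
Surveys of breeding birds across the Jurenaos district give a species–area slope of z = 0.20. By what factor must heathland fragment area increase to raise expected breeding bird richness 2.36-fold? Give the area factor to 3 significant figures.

73.2

(A₂/A₁)^0.2 = 2.36, so A₂/A₁ = 2.36^(1/0.2) = 2.36^5
ln(A₂/A₁) = ln 2.36 / 0.2 = 0.8587 / 0.2 = 4.2933
A₂/A₁ = e^4.2933 ≈ 73.21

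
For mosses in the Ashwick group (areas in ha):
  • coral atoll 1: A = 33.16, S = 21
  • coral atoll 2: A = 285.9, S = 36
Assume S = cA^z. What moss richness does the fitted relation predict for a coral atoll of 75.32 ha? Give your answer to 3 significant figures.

z = ln(36/21) / ln(285.9/33.16) = 0.5390 / 2.1543 = 0.2502
c = 21 / 33.16^0.2502 = 21 / 2.401 = 8.745
S₃ = 8.745 × 75.32^0.2502 = 8.745 × 2.948 ≈ 25.78

25.8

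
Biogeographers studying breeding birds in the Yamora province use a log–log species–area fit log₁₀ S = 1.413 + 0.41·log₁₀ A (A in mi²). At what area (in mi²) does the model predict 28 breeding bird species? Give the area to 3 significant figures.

1.21 mi²

28 = 25.88 × A^0.41  ⇒  A^0.41 = 28/25.88 = 1.082
ln A = ln(1.082) / 0.41 = 0.0787 / 0.41 = 0.1918
A = e^0.1918 ≈ 1.211 mi²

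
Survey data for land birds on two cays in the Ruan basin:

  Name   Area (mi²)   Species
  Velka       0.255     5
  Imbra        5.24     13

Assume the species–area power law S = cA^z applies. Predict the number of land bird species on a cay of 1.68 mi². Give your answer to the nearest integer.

z = ln(13/5) / ln(5.24/0.255) = 0.9555 / 3.0228 = 0.3161
c = 5 / 0.255^0.3161 = 5 / 0.6492 = 7.701
S₃ = 7.701 × 1.68^0.3161 = 7.701 × 1.178 ≈ 9.074

9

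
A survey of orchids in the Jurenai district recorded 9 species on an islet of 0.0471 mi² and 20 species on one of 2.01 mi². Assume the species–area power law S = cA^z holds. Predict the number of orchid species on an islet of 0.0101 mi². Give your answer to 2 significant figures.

z = ln(20/9) / ln(2.01/0.0471) = 0.7985 / 3.7536 = 0.2127
c = 9 / 0.0471^0.2127 = 9 / 0.522 = 17.24
S₃ = 17.24 × 0.0101^0.2127 = 17.24 × 0.3762 ≈ 6.486

6.5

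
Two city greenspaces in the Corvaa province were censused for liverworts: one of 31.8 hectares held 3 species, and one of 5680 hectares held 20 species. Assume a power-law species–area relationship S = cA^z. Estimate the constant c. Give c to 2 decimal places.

z = ln(S₂/S₁) / ln(A₂/A₁) = ln(20/3) / ln(5680/31.8) = 1.8971 / 5.1852 = 0.3659
c = S₁ / A₁^z = 3 / 31.8^0.3659 = 3 / 3.546 = 0.8461

0.85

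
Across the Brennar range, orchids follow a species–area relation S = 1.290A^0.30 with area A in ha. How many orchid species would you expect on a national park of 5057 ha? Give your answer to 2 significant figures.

S = 1.29 × 5057^0.3 = 1.29 × 12.92 ≈ 16.66

17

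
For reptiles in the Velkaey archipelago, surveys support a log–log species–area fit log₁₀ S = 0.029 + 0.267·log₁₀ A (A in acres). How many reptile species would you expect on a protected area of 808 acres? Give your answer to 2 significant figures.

S = 1.069 × 808^0.267 = 1.069 × 5.974 ≈ 6.387

6.4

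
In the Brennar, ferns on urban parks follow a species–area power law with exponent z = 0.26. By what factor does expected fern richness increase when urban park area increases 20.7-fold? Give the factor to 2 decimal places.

2.20

S₂/S₁ = (A₂/A₁)^z = 20.7^0.26
ln(S₂/S₁) = 0.26 × ln 20.7 = 0.26 × 3.0301 = 0.7878
S₂/S₁ = e^0.7878 ≈ 2.199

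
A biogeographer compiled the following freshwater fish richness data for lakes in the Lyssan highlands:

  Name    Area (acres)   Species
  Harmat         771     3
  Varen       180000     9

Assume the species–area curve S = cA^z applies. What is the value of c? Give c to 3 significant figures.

0.786

z = ln(S₂/S₁) / ln(A₂/A₁) = ln(9/3) / ln(180000/771) = 1.0986 / 5.4530 = 0.2015
c = S₁ / A₁^z = 3 / 771^0.2015 = 3 / 3.816 = 0.7861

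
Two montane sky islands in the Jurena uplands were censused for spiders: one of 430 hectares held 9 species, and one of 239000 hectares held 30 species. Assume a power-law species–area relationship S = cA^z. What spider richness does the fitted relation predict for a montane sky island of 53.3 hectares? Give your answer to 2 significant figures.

z = ln(30/9) / ln(239000/430) = 1.2040 / 6.3204 = 0.1905
c = 9 / 430^0.1905 = 9 / 3.174 = 2.835
S₃ = 2.835 × 53.3^0.1905 = 2.835 × 2.133 ≈ 6.047

6.0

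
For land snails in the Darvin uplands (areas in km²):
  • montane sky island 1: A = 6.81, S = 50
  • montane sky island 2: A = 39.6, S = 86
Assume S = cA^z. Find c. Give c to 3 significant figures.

27.7

z = ln(S₂/S₁) / ln(A₂/A₁) = ln(86/50) / ln(39.6/6.81) = 0.5423 / 1.7604 = 0.3081
c = S₁ / A₁^z = 50 / 6.81^0.3081 = 50 / 1.806 = 27.69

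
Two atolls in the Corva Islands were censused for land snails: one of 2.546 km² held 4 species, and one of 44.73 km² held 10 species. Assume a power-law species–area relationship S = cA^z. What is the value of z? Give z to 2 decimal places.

Taking logs: ln S = ln c + z ln A, so z = (ln S₂ − ln S₁)/(ln A₂ − ln A₁).
z = ln(10/4) / ln(44.73/2.546) = ln(2.5) / ln(17.57) = 0.9163 / 2.8661 = 0.3197

0.32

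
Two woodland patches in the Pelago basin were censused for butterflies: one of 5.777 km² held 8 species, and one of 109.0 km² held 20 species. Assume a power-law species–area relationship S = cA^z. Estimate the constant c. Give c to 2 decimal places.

4.63

z = ln(S₂/S₁) / ln(A₂/A₁) = ln(20/8) / ln(109/5.777) = 0.9163 / 2.9375 = 0.3119
c = S₁ / A₁^z = 8 / 5.777^0.3119 = 8 / 1.728 = 4.629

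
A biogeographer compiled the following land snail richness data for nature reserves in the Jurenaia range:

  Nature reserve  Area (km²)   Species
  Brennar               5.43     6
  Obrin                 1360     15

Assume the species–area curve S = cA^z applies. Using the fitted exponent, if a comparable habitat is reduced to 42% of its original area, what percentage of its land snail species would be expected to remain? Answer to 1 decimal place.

z = ln(15/6) / ln(1360/5.43) = 0.9163 / 5.5233 = 0.1659
S_new/S_old = (A_new/A_old)^z = 0.42^0.1659 = exp(0.1659 × -0.8675) = 0.866

86.6%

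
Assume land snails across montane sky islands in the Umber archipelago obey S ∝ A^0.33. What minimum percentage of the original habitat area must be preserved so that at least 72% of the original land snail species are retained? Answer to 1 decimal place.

Need (A_new/A_old)^0.33 = 0.72, so A_new/A_old = 0.72^(1/0.33) = 0.72^3.03
ln(A_new/A_old) = ln 0.72 / 0.33 = -0.3285 / 0.33 = -0.9955
A_new/A_old = e^-0.9955 ≈ 0.3696

37.0%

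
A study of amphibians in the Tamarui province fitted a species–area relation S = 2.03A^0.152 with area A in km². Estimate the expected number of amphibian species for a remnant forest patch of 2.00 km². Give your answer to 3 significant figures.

2.26

S = 2.03 × 2^0.152 = 2.03 × 1.111 ≈ 2.256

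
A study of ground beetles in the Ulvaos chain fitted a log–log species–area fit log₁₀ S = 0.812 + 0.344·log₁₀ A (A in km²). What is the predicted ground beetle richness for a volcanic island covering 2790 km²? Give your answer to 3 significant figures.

99.4

S = 6.486 × 2790^0.344 = 6.486 × 15.32 ≈ 99.38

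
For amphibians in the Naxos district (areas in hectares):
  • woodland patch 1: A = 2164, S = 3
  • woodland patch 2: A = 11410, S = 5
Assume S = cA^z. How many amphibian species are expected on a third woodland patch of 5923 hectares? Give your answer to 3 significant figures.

4.09

z = ln(5/3) / ln(11410/2164) = 0.5108 / 1.6625 = 0.3073
c = 3 / 2164^0.3073 = 3 / 10.59 = 0.2834
S₃ = 0.2834 × 5923^0.3073 = 0.2834 × 14.43 ≈ 4.088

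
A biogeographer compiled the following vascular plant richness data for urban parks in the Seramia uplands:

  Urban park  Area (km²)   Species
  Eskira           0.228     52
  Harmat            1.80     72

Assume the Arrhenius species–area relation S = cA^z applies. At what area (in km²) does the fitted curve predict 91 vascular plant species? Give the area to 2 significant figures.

8.0 km²

z = ln(72/52) / ln(1.8/0.228) = 0.3254 / 2.0662 = 0.1575
c = 52 / 0.228^0.1575 = 52 / 0.7923 = 65.63
A = (91/65.63)^(1/0.1575) ⇒ ln A = ln(1.386)/0.1575 = 2.0747
A = e^2.0747 ≈ 7.963 km²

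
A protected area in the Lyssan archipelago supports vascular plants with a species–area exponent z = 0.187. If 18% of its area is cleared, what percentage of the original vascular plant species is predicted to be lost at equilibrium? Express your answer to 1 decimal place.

3.6%

S_new/S_old = (A_new/A_old)^z = 0.82^0.187
= exp(0.187 × ln 0.82) = exp(0.187 × -0.1985) = exp(-0.0371) ≈ 0.9636
Fraction lost = 1 − 0.9636 = 0.03643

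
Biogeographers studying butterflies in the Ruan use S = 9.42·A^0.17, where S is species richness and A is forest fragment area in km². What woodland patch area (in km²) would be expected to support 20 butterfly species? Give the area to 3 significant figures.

20 = 9.42 × A^0.17  ⇒  A^0.17 = 20/9.42 = 2.123
ln A = ln(2.123) / 0.17 = 0.7529 / 0.17 = 4.4288
A = e^4.4288 ≈ 83.83 km²

83.8 km²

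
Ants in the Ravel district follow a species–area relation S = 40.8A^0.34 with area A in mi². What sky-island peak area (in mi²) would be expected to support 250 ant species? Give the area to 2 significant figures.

250 = 40.8 × A^0.34  ⇒  A^0.34 = 250/40.8 = 6.127
ln A = ln(6.127) / 0.34 = 1.8128 / 0.34 = 5.3317
A = e^5.3317 ≈ 206.8 mi²

210 mi²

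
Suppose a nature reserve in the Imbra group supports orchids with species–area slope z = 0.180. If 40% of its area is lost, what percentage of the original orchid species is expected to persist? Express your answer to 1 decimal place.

91.2%

S_new/S_old = (A_new/A_old)^z = 0.6^0.18
= exp(0.18 × ln 0.6) = exp(0.18 × -0.5108) = exp(-0.0919) ≈ 0.9122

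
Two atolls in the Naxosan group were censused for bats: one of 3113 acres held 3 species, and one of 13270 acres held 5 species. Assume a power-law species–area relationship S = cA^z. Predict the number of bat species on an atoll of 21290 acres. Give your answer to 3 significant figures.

z = ln(5/3) / ln(13270/3113) = 0.5108 / 1.4499 = 0.3523
c = 3 / 3113^0.3523 = 3 / 17.01 = 0.1764
S₃ = 0.1764 × 21290^0.3523 = 0.1764 × 33.49 ≈ 5.906

5.91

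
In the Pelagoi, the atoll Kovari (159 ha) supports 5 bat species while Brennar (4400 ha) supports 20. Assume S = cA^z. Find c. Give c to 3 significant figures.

z = ln(S₂/S₁) / ln(A₂/A₁) = ln(20/5) / ln(4400/159) = 1.3863 / 3.3205 = 0.4175
c = S₁ / A₁^z = 5 / 159^0.4175 = 5 / 8.3 = 0.6024

0.602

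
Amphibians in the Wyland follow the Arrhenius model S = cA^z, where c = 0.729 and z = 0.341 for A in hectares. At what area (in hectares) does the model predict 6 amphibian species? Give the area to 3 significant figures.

484 hectares

6 = 0.729 × A^0.341  ⇒  A^0.341 = 6/0.729 = 8.23
ln A = ln(8.23) / 0.341 = 2.1078 / 0.341 = 6.1814
A = e^6.1814 ≈ 483.6 hectares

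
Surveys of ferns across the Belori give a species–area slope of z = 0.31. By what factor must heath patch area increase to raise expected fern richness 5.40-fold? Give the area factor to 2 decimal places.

(A₂/A₁)^0.31 = 5.4, so A₂/A₁ = 5.4^(1/0.31) = 5.4^3.226
ln(A₂/A₁) = ln 5.4 / 0.31 = 1.6864 / 0.31 = 5.4400
A₂/A₁ = e^5.4400 ≈ 230.4

230.44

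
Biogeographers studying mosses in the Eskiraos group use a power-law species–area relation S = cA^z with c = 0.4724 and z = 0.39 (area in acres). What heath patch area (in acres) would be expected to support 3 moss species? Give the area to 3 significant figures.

3 = 0.4724 × A^0.39  ⇒  A^0.39 = 3/0.4724 = 6.351
ln A = ln(6.351) / 0.39 = 1.8485 / 0.39 = 4.7398
A = e^4.7398 ≈ 114.4 acres

114 acres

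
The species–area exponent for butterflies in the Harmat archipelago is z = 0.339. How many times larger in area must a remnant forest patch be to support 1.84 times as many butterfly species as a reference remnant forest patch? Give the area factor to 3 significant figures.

(A₂/A₁)^0.339 = 1.84, so A₂/A₁ = 1.84^(1/0.339) = 1.84^2.95
ln(A₂/A₁) = ln 1.84 / 0.339 = 0.6098 / 0.339 = 1.7987
A₂/A₁ = e^1.7987 ≈ 6.042

6.04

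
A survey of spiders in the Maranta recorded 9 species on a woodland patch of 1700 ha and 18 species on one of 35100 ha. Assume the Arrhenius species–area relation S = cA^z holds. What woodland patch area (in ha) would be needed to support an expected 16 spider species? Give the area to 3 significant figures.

z = ln(18/9) / ln(35100/1700) = 0.6931 / 3.0276 = 0.2289
c = 9 / 1700^0.2289 = 9 / 5.49 = 1.639
A = (16/1.639)^(1/0.2289) ⇒ ln A = ln(9.761)/0.2289 = 9.9515
A = e^9.9515 ≈ 20984 ha

21000 ha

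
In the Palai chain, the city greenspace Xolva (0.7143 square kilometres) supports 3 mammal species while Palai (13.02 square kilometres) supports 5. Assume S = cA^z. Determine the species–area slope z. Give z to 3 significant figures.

0.176

Taking logs: ln S = ln c + z ln A, so z = (ln S₂ − ln S₁)/(ln A₂ − ln A₁).
z = ln(5/3) / ln(13.02/0.7143) = ln(1.667) / ln(18.23) = 0.5108 / 2.9029 = 0.1760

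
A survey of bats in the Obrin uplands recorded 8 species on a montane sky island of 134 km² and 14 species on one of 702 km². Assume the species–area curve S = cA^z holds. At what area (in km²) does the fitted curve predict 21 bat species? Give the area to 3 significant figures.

z = ln(14/8) / ln(702/134) = 0.5596 / 1.6561 = 0.3379
c = 8 / 134^0.3379 = 8 / 5.233 = 1.529
A = (21/1.529)^(1/0.3379) ⇒ ln A = ln(13.74)/0.3379 = 7.7538
A = e^7.7538 ≈ 2331 km²

2330 km²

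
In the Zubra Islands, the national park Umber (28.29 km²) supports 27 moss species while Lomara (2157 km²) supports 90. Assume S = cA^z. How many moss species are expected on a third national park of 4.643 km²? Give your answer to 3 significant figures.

z = ln(90/27) / ln(2157/28.29) = 1.2040 / 4.3340 = 0.2778
c = 27 / 28.29^0.2778 = 27 / 2.531 = 10.67
S₃ = 10.67 × 4.643^0.2778 = 10.67 × 1.532 ≈ 16.34

16.3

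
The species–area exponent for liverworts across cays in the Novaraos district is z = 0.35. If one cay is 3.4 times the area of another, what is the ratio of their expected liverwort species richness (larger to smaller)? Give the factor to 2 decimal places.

1.53

S₂/S₁ = (A₂/A₁)^z = 3.4^0.35
ln(S₂/S₁) = 0.35 × ln 3.4 = 0.35 × 1.2238 = 0.4283
S₂/S₁ = e^0.4283 ≈ 1.535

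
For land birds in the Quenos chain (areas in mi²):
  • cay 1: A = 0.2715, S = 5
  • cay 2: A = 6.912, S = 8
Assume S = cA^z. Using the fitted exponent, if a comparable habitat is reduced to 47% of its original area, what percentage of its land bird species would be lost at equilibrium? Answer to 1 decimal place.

10.4%

z = ln(8/5) / ln(6.912/0.2715) = 0.4700 / 3.2371 = 0.1452
S_new/S_old = (A_new/A_old)^z = 0.47^0.1452 = exp(0.1452 × -0.7550) = 0.8962
Fraction lost = 1 − 0.8962 = 0.1038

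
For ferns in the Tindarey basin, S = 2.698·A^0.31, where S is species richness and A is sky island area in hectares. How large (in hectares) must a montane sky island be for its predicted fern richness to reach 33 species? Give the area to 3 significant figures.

33 = 2.698 × A^0.31  ⇒  A^0.31 = 33/2.698 = 12.23
ln A = ln(12.23) / 0.31 = 2.5040 / 0.31 = 8.0774
A = e^8.0774 ≈ 3221 hectares

3220 hectares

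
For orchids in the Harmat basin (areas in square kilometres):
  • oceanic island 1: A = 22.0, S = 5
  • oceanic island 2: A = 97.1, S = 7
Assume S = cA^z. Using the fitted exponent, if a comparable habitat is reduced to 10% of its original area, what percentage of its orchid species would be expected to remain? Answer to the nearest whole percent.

z = ln(7/5) / ln(97.1/22) = 0.3365 / 1.4847 = 0.2266
S_new/S_old = (A_new/A_old)^z = 0.1^0.2266 = exp(0.2266 × -2.3026) = 0.5934

59%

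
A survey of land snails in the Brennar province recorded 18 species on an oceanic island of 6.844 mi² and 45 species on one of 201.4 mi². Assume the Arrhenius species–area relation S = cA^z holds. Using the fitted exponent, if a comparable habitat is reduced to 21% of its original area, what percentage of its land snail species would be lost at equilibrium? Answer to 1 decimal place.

34.5%

z = ln(45/18) / ln(201.4/6.844) = 0.9163 / 3.3819 = 0.2709
S_new/S_old = (A_new/A_old)^z = 0.21^0.2709 = exp(0.2709 × -1.5606) = 0.6552
Fraction lost = 1 − 0.6552 = 0.3448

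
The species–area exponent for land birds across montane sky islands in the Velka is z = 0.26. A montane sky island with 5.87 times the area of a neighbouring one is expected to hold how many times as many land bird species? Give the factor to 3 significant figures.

S₂/S₁ = (A₂/A₁)^z = 5.87^0.26
ln(S₂/S₁) = 0.26 × ln 5.87 = 0.26 × 1.7699 = 0.4602
S₂/S₁ = e^0.4602 ≈ 1.584

1.58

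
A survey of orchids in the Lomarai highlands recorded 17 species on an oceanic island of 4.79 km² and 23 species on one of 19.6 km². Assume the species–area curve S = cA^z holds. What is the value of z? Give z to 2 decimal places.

Taking logs: ln S = ln c + z ln A, so z = (ln S₂ − ln S₁)/(ln A₂ − ln A₁).
z = ln(23/17) / ln(19.6/4.79) = ln(1.353) / ln(4.092) = 0.3023 / 1.4090 = 0.2145

0.21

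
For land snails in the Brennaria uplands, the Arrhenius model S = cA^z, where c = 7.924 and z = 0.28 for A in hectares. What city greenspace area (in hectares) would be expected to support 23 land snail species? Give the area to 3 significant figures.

23 = 7.924 × A^0.28  ⇒  A^0.28 = 23/7.924 = 2.903
ln A = ln(2.903) / 0.28 = 1.0656 / 0.28 = 3.8057
A = e^3.8057 ≈ 44.96 hectares

45.0 hectares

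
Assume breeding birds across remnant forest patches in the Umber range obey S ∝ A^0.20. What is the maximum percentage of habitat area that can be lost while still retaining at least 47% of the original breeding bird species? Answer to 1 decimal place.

97.7%

Need (A_new/A_old)^0.2 = 0.47, so A_new/A_old = 0.47^(1/0.2) = 0.47^5
ln(A_new/A_old) = ln 0.47 / 0.2 = -0.7550 / 0.2 = -3.7751
A_new/A_old = e^-3.7751 ≈ 0.02293
Fraction that can be lost = 1 − 0.02293 = 0.9771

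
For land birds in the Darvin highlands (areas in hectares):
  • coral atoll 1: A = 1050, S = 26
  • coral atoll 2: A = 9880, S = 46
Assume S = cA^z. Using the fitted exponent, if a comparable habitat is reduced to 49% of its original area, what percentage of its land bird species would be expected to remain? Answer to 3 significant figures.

z = ln(46/26) / ln(9880/1050) = 0.5705 / 2.2417 = 0.2545
S_new/S_old = (A_new/A_old)^z = 0.49^0.2545 = exp(0.2545 × -0.7133) = 0.834

83.4%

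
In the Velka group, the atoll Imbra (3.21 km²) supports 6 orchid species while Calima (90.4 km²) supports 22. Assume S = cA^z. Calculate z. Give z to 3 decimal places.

0.389

Taking logs: ln S = ln c + z ln A, so z = (ln S₂ − ln S₁)/(ln A₂ − ln A₁).
z = ln(22/6) / ln(90.4/3.21) = ln(3.667) / ln(28.16) = 1.2993 / 3.3380 = 0.3892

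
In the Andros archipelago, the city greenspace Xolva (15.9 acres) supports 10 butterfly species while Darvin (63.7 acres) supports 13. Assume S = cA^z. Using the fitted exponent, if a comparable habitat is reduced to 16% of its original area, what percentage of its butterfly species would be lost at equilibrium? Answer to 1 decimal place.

z = ln(13/10) / ln(63.7/15.9) = 0.2624 / 1.3879 = 0.1890
S_new/S_old = (A_new/A_old)^z = 0.16^0.1890 = exp(0.1890 × -1.8326) = 0.7072
Fraction lost = 1 − 0.7072 = 0.2928

29.3%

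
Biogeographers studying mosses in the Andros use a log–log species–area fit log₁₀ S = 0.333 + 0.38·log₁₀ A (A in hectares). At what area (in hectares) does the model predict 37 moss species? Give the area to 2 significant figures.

1800 hectares

37 = 2.153 × A^0.38  ⇒  A^0.38 = 37/2.153 = 17.19
ln A = ln(17.19) / 0.38 = 2.8442 / 0.38 = 7.4846
A = e^7.4846 ≈ 1780 hectares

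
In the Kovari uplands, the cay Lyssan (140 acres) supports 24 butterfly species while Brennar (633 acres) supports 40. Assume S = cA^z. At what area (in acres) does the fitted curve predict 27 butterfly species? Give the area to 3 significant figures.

198 acres

z = ln(40/24) / ln(633/140) = 0.5108 / 1.5088 = 0.3386
c = 24 / 140^0.3386 = 24 / 5.328 = 4.504
A = (27/4.504)^(1/0.3386) ⇒ ln A = ln(5.994)/0.3386 = 5.2895
A = e^5.2895 ≈ 198.3 acres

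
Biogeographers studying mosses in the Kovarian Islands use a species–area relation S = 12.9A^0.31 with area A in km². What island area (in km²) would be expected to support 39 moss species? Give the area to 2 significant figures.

39 = 12.9 × A^0.31  ⇒  A^0.31 = 39/12.9 = 3.023
ln A = ln(3.023) / 0.31 = 1.1063 / 0.31 = 3.5688
A = e^3.5688 ≈ 35.47 km²

35 km²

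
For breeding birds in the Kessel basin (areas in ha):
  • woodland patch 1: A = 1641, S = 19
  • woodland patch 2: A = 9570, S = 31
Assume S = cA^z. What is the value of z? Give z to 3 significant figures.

0.278

Taking logs: ln S = ln c + z ln A, so z = (ln S₂ − ln S₁)/(ln A₂ − ln A₁).
z = ln(31/19) / ln(9570/1641) = ln(1.632) / ln(5.832) = 0.4895 / 1.7633 = 0.2776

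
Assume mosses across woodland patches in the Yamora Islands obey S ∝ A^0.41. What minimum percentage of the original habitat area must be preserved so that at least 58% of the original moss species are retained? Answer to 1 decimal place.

26.5%

Need (A_new/A_old)^0.41 = 0.58, so A_new/A_old = 0.58^(1/0.41) = 0.58^2.439
ln(A_new/A_old) = ln 0.58 / 0.41 = -0.5447 / 0.41 = -1.3286
A_new/A_old = e^-1.3286 ≈ 0.2648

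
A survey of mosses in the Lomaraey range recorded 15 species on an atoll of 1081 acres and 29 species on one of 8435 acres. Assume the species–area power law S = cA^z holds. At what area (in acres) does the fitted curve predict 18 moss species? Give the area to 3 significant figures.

1910 acres

z = ln(29/15) / ln(8435/1081) = 0.6592 / 2.0545 = 0.3209
c = 15 / 1081^0.3209 = 15 / 9.408 = 1.594
A = (18/1.594)^(1/0.3209) ⇒ ln A = ln(11.29)/0.3209 = 7.5538
A = e^7.5538 ≈ 1908 acres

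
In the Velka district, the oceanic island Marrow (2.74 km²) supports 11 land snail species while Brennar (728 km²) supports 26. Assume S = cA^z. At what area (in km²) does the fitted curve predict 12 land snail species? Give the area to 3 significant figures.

4.82 km²

z = ln(26/11) / ln(728/2.74) = 0.8602 / 5.5823 = 0.1541
c = 11 / 2.74^0.1541 = 11 / 1.168 = 9.418
A = (12/9.418)^(1/0.1541) ⇒ ln A = ln(1.274)/0.1541 = 1.5726
A = e^1.5726 ≈ 4.819 km²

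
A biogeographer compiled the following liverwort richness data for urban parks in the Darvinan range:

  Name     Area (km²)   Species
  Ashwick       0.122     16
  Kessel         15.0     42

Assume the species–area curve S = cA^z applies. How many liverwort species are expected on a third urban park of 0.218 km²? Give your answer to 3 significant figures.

18.0

z = ln(42/16) / ln(15/0.122) = 0.9651 / 4.8118 = 0.2006
c = 16 / 0.122^0.2006 = 16 / 0.6558 = 24.4
S₃ = 24.4 × 0.218^0.2006 = 24.4 × 0.7367 ≈ 17.98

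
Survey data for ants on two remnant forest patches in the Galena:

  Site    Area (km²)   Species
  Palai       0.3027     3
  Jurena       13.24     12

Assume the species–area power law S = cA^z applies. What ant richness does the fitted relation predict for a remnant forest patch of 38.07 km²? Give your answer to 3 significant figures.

z = ln(12/3) / ln(13.24/0.3027) = 1.3863 / 3.7783 = 0.3669
c = 3 / 0.3027^0.3669 = 3 / 0.645 = 4.651
S₃ = 4.651 × 38.07^0.3669 = 4.651 × 3.801 ≈ 17.68

17.7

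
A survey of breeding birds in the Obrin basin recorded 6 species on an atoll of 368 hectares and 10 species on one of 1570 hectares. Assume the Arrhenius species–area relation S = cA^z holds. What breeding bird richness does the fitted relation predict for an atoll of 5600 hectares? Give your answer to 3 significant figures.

15.6

z = ln(10/6) / ln(1570/368) = 0.5108 / 1.4507 = 0.3521
c = 6 / 368^0.3521 = 6 / 8.007 = 0.7494
S₃ = 0.7494 × 5600^0.3521 = 0.7494 × 20.88 ≈ 15.65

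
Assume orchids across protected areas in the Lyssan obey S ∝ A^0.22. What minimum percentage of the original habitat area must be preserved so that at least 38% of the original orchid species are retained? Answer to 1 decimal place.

Need (A_new/A_old)^0.22 = 0.38, so A_new/A_old = 0.38^(1/0.22) = 0.38^4.545
ln(A_new/A_old) = ln 0.38 / 0.22 = -0.9676 / 0.22 = -4.3981
A_new/A_old = e^-4.3981 ≈ 0.0123

1.2%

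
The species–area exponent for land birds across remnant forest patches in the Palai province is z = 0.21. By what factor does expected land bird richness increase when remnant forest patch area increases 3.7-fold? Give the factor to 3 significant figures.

S₂/S₁ = (A₂/A₁)^z = 3.7^0.21
ln(S₂/S₁) = 0.21 × ln 3.7 = 0.21 × 1.3083 = 0.2747
S₂/S₁ = e^0.2747 ≈ 1.316

1.32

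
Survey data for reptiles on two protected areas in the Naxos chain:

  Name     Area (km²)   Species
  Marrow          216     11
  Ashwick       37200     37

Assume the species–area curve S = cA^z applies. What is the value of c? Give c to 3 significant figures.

3.10

z = ln(S₂/S₁) / ln(A₂/A₁) = ln(37/11) / ln(37200/216) = 1.2130 / 5.1488 = 0.2356
c = S₁ / A₁^z = 11 / 216^0.2356 = 11 / 3.548 = 3.1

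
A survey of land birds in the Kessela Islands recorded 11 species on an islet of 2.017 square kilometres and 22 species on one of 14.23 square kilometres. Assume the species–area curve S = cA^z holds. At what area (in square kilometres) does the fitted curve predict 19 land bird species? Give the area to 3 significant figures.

z = ln(22/11) / ln(14.23/2.017) = 0.6931 / 1.9537 = 0.3548
c = 11 / 2.017^0.3548 = 11 / 1.283 = 8.576
A = (19/8.576)^(1/0.3548) ⇒ ln A = ln(2.215)/0.3548 = 2.2421
A = e^2.2421 ≈ 9.413 square kilometres

9.41 square kilometres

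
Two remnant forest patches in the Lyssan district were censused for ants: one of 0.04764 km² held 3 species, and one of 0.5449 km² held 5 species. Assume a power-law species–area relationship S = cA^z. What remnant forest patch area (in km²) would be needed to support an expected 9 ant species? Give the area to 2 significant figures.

z = ln(5/3) / ln(0.5449/0.04764) = 0.5108 / 2.4369 = 0.2096
c = 3 / 0.04764^0.2096 = 3 / 0.5283 = 5.679
A = (9/5.679)^(1/0.2096) ⇒ ln A = ln(1.585)/0.2096 = 2.1969
A = e^2.1969 ≈ 8.997 km²

9.0 km²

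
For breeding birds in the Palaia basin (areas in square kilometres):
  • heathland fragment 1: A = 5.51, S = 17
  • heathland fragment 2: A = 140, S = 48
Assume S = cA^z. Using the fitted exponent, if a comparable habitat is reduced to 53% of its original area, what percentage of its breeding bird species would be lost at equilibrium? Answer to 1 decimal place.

18.4%

z = ln(48/17) / ln(140/5.51) = 1.0380 / 3.2351 = 0.3209
S_new/S_old = (A_new/A_old)^z = 0.53^0.3209 = exp(0.3209 × -0.6349) = 0.8157
Fraction lost = 1 − 0.8157 = 0.1843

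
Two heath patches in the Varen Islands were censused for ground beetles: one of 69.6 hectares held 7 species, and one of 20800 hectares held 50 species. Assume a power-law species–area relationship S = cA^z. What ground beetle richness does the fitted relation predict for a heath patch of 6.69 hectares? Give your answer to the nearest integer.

3

z = ln(50/7) / ln(20800/69.6) = 1.9661 / 5.6999 = 0.3449
c = 7 / 69.6^0.3449 = 7 / 4.321 = 1.62
S₃ = 1.62 × 6.69^0.3449 = 1.62 × 1.926 ≈ 3.121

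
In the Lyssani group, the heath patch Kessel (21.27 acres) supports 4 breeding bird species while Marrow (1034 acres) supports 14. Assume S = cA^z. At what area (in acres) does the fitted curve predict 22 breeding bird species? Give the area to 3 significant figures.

z = ln(14/4) / ln(1034/21.27) = 1.2528 / 3.8839 = 0.3226
c = 4 / 21.27^0.3226 = 4 / 2.681 = 1.492
A = (22/1.492)^(1/0.3226) ⇒ ln A = ln(14.74)/0.3226 = 8.3425
A = e^8.3425 ≈ 4198 acres

4200 acres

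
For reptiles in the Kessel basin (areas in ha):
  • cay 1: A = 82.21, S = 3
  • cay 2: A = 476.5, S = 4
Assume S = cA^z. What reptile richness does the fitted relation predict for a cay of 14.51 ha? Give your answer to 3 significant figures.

2.26

z = ln(4/3) / ln(476.5/82.21) = 0.2877 / 1.7572 = 0.1637
c = 3 / 82.21^0.1637 = 3 / 2.058 = 1.458
S₃ = 1.458 × 14.51^0.1637 = 1.458 × 1.549 ≈ 2.258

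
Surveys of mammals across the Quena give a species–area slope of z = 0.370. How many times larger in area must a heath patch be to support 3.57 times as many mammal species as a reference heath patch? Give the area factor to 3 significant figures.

31.2

(A₂/A₁)^0.37 = 3.57, so A₂/A₁ = 3.57^(1/0.37) = 3.57^2.703
ln(A₂/A₁) = ln 3.57 / 0.37 = 1.2726 / 0.37 = 3.4394
A₂/A₁ = e^3.4394 ≈ 31.17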